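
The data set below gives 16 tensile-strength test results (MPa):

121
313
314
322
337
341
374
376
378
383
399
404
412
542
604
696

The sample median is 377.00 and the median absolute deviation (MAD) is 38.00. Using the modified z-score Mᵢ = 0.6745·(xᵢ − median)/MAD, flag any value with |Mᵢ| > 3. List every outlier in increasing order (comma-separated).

|Mᵢ| > 3 ⇔ |xᵢ − 377.00| > 3·38.00/0.6745 = 169.01.
So outliers lie outside [207.99, 546.01].
121: M = -4.54 → outlier.
604: M = 4.03 → outlier.
696: M = 5.66 → outlier.

121, 604, 696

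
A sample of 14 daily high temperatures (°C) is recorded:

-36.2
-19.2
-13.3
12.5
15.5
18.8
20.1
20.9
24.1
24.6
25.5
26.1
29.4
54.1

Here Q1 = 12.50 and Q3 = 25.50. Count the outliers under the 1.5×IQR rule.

4

IQR = 13.00; fences at 12.50 − 19.50 = -7.00 and 25.50 + 19.50 = 45.00.
Outside the cutoffs: -36.2, -19.2, -13.3, 54.1.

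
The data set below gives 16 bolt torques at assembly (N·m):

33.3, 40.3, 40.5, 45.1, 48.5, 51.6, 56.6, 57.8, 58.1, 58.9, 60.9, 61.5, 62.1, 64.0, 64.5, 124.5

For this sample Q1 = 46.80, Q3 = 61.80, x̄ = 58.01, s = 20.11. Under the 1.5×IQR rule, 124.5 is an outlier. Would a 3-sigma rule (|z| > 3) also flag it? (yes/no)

yes

z = (124.5 − 58.01) / 20.11 = 3.31.
|z| = 3.31 > 3.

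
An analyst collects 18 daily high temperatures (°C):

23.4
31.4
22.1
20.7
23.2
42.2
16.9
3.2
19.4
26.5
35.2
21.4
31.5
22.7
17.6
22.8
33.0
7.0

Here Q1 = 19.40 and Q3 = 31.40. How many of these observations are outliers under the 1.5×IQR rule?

0

IQR = 12.00; fences at 19.40 − 18.00 = 1.40 and 31.40 + 18.00 = 49.40.
Every value lies within the cutoffs.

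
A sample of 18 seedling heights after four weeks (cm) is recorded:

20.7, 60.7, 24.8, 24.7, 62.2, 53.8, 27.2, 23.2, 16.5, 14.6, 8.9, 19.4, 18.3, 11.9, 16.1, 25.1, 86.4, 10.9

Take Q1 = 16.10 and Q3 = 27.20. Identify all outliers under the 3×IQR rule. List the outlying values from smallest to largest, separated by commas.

60.7, 62.2, 86.4

IQR = Q3 − Q1 = 27.20 − 16.10 = 11.10.
Lower fence = Q1 − 3·IQR = 16.10 − 33.30 = -17.20.
Upper fence = Q3 + 3·IQR = 27.20 + 33.30 = 60.50.
60.7 > 60.50 → outlier.
62.2 > 60.50 → outlier.
86.4 > 60.50 → outlier.
All remaining values lie within [-17.20, 60.50].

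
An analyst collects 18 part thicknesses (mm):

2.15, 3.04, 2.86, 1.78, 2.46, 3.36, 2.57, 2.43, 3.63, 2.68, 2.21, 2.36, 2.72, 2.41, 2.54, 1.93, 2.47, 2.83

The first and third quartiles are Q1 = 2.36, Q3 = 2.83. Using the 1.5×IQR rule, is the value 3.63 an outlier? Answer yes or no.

IQR = Q3 − Q1 = 2.83 − 2.36 = 0.47.
Lower fence = Q1 − 1.5·IQR = 2.36 − 0.705 = 1.655.
Upper fence = Q3 + 1.5·IQR = 2.83 + 0.705 = 3.535.
3.63 lies above the upper fence.

yes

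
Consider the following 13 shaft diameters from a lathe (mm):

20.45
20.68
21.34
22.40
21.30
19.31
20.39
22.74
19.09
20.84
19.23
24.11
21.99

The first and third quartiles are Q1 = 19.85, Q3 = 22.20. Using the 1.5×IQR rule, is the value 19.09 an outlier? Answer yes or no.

no

IQR = Q3 − Q1 = 22.20 − 19.85 = 2.35.
Lower fence = Q1 − 1.5·IQR = 19.85 − 3.525 = 16.325.
Upper fence = Q3 + 1.5·IQR = 22.20 + 3.525 = 25.725.
19.09 lies within [16.325, 25.725].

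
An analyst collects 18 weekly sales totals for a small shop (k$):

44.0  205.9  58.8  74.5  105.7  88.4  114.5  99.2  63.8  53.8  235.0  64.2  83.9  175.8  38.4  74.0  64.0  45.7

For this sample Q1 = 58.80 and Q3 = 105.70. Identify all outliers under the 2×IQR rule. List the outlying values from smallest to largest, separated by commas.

205.9, 235.0

IQR = Q3 − Q1 = 105.70 − 58.80 = 46.90.
Lower fence = Q1 − 2·IQR = 58.80 − 93.80 = -35.00.
Upper fence = Q3 + 2·IQR = 105.70 + 93.80 = 199.50.
205.9 > 199.50 → outlier.
235.0 > 199.50 → outlier.
All remaining values lie within [-35.00, 199.50].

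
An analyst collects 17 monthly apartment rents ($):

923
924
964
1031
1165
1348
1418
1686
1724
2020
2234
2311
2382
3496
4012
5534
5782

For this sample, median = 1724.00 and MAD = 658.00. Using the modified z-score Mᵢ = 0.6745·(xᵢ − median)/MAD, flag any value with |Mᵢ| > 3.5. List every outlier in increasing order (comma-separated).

|Mᵢ| > 3.5 ⇔ |xᵢ − 1724.00| > 3.5·658.00/0.6745 = 3414.38.
So outliers lie outside [-1690.38, 5138.38].
5534: M = 3.91 → outlier.
5782: M = 4.16 → outlier.

5534, 5782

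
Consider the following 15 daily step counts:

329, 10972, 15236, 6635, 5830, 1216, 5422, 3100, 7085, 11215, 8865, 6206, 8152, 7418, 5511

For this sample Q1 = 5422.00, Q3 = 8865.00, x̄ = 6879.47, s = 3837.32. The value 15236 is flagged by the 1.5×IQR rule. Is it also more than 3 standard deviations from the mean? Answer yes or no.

no

z = (15236 − 6879.47) / 3837.32 = 2.18.
|z| = 2.18 ≤ 3.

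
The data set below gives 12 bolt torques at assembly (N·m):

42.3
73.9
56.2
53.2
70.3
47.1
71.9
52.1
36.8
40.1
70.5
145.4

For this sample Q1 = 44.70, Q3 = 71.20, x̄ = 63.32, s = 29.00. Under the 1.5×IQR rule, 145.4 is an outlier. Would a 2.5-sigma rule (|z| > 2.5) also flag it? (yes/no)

z = (145.4 − 63.32) / 29.00 = 2.83.
|z| = 2.83 > 2.5.

yes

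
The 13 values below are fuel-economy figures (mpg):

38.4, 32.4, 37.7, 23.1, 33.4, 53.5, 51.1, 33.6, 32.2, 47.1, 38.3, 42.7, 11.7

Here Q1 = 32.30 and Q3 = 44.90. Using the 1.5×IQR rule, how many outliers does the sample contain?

IQR = 12.60; fences at 32.30 − 18.90 = 13.40 and 44.90 + 18.90 = 63.80.
Outside the cutoffs: 11.7.

1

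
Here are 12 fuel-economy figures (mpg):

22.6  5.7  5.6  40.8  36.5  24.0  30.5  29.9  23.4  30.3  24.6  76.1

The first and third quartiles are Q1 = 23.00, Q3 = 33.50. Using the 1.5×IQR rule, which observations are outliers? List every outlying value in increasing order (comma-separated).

5.6, 5.7, 76.1

IQR = Q3 − Q1 = 33.50 − 23.00 = 10.50.
Lower fence = Q1 − 1.5·IQR = 23.00 − 15.75 = 7.25.
Upper fence = Q3 + 1.5·IQR = 33.50 + 15.75 = 49.25.
5.6 < 7.25 → outlier.
5.7 < 7.25 → outlier.
76.1 > 49.25 → outlier.
All remaining values lie within [7.25, 49.25].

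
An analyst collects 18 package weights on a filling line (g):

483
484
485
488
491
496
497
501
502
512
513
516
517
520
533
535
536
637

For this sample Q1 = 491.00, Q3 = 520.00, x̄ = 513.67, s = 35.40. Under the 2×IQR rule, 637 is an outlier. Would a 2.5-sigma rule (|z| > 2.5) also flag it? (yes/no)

yes

z = (637 − 513.67) / 35.40 = 3.48.
|z| = 3.48 > 2.5.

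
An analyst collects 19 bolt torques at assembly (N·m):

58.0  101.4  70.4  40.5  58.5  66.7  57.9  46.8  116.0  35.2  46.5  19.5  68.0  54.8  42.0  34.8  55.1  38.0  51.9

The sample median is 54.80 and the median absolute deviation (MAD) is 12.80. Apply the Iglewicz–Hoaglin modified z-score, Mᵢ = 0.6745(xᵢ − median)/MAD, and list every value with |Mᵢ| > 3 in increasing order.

116.0

|Mᵢ| > 3 ⇔ |xᵢ − 54.80| > 3·12.80/0.6745 = 56.93.
So outliers lie outside [-2.13, 111.73].
116.0: M = 3.22 → outlier.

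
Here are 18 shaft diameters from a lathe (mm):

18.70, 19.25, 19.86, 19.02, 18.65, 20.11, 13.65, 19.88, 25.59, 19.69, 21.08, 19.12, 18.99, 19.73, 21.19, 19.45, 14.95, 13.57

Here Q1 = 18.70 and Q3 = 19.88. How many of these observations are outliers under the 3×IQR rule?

4

IQR = 1.18; fences at 18.70 − 3.54 = 15.16 and 19.88 + 3.54 = 23.42.
Outside the cutoffs: 13.57, 13.65, 14.95, 25.59.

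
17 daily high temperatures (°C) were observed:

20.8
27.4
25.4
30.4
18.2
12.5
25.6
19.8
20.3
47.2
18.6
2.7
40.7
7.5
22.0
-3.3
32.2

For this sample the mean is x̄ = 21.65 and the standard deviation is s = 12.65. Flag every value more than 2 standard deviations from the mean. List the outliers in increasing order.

Cutoffs at x̄ ± 2s: 21.65 ± 2·12.65 = [-3.65, 46.95].
47.2: z = 2.02, |z| > 2 → outlier.
Every other value lies within [-3.65, 46.95].

47.2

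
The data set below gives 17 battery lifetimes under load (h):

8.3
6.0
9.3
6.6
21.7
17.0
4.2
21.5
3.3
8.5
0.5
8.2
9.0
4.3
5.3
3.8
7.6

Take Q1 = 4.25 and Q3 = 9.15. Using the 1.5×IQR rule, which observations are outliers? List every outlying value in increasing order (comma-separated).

17.0, 21.5, 21.7

IQR = Q3 − Q1 = 9.15 − 4.25 = 4.90.
Lower fence = Q1 − 1.5·IQR = 4.25 − 7.35 = -3.10.
Upper fence = Q3 + 1.5·IQR = 9.15 + 7.35 = 16.50.
17.0 > 16.50 → outlier.
21.5 > 16.50 → outlier.
21.7 > 16.50 → outlier.
All remaining values lie within [-3.10, 16.50].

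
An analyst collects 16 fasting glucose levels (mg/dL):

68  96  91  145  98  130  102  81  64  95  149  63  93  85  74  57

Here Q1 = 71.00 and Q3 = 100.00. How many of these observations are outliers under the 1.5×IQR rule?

2

IQR = 29.00; fences at 71.00 − 43.50 = 27.50 and 100.00 + 43.50 = 143.50.
Outside the cutoffs: 145, 149.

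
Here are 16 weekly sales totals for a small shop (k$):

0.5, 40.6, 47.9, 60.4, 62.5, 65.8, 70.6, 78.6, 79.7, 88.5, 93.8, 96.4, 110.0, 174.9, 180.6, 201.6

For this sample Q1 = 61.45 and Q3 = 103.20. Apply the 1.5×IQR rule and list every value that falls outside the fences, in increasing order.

IQR = Q3 − Q1 = 103.20 − 61.45 = 41.75.
Lower fence = Q1 − 1.5·IQR = 61.45 − 62.625 = -1.175.
Upper fence = Q3 + 1.5·IQR = 103.20 + 62.625 = 165.825.
174.9 > 165.825 → outlier.
180.6 > 165.825 → outlier.
201.6 > 165.825 → outlier.
All remaining values lie within [-1.175, 165.825].

174.9, 180.6, 201.6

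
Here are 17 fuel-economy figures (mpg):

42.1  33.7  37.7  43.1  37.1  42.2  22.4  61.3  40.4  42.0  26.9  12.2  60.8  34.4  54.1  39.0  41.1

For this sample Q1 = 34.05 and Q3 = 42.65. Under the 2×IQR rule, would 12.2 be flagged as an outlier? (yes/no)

IQR = Q3 − Q1 = 42.65 − 34.05 = 8.60.
Lower fence = Q1 − 2·IQR = 34.05 − 17.20 = 16.85.
Upper fence = Q3 + 2·IQR = 42.65 + 17.20 = 59.85.
12.2 lies below the lower fence.

yes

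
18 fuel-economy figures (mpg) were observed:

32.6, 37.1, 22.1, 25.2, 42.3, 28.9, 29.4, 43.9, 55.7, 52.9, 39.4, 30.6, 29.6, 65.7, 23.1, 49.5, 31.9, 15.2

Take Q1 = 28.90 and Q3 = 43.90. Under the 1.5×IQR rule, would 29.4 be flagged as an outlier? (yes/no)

no

IQR = Q3 − Q1 = 43.90 − 28.90 = 15.00.
Lower fence = Q1 − 1.5·IQR = 28.90 − 22.50 = 6.40.
Upper fence = Q3 + 1.5·IQR = 43.90 + 22.50 = 66.40.
29.4 lies within [6.40, 66.40].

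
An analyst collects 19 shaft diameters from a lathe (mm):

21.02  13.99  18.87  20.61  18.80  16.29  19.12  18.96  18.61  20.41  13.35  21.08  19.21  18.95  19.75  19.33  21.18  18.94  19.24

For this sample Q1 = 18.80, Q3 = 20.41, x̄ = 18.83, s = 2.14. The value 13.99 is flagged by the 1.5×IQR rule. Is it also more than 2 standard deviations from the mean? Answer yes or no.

yes

z = (13.99 − 18.83) / 2.14 = -2.26.
|z| = 2.26 > 2.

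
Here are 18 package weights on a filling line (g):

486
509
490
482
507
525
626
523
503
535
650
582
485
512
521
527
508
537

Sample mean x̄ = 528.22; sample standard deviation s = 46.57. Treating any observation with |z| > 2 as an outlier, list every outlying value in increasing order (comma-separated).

Cutoffs at x̄ ± 2s: 528.22 ± 2·46.57 = [435.08, 621.36].
626: z = 2.10, |z| > 2 → outlier.
650: z = 2.61, |z| > 2 → outlier.
Every other value lies within [435.08, 621.36].

626, 650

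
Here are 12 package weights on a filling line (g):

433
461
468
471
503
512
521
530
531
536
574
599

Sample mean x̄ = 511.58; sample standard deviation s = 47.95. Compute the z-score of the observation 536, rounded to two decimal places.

z = (536 − 511.58) / 47.95 = 0.51.

0.51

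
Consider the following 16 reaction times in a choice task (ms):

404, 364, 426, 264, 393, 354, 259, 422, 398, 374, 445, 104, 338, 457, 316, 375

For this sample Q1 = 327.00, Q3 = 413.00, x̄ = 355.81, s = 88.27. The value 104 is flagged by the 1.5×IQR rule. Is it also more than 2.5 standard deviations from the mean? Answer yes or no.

z = (104 − 355.81) / 88.27 = -2.85.
|z| = 2.85 > 2.5.

yes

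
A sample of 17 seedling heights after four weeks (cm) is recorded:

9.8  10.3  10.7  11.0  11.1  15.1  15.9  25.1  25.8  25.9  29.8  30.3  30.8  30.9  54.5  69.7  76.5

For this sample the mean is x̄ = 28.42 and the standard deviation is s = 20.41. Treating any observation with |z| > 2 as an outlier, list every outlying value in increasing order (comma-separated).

Cutoffs at x̄ ± 2s: 28.42 ± 2·20.41 = [-12.40, 69.24].
69.7: z = 2.02, |z| > 2 → outlier.
76.5: z = 2.36, |z| > 2 → outlier.
Every other value lies within [-12.40, 69.24].

69.7, 76.5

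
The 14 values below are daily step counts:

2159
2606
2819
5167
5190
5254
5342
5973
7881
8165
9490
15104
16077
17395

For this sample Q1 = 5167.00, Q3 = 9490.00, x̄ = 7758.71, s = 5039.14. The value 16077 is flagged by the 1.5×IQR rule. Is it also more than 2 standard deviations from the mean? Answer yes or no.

no

z = (16077 − 7758.71) / 5039.14 = 1.65.
|z| = 1.65 ≤ 2.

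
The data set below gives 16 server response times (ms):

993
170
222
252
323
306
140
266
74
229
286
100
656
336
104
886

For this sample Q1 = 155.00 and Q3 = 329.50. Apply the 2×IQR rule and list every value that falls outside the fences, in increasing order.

886, 993

IQR = Q3 − Q1 = 329.50 − 155.00 = 174.50.
Lower fence = Q1 − 2·IQR = 155.00 − 349.00 = -194.00.
Upper fence = Q3 + 2·IQR = 329.50 + 349.00 = 678.50.
886 > 678.50 → outlier.
993 > 678.50 → outlier.
All remaining values lie within [-194.00, 678.50].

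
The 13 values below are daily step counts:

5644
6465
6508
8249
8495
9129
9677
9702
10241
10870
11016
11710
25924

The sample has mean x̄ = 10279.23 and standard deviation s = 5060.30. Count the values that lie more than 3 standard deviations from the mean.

1

Cutoffs: x̄ ± 3s = [-4901.67, 25460.13].
Outside the cutoffs: 25924.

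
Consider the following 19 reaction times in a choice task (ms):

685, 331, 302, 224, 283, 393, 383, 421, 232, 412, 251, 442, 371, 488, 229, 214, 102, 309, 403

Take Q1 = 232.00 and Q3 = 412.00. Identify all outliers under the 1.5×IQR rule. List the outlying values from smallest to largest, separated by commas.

685

IQR = Q3 − Q1 = 412.00 − 232.00 = 180.00.
Lower fence = Q1 − 1.5·IQR = 232.00 − 270.00 = -38.00.
Upper fence = Q3 + 1.5·IQR = 412.00 + 270.00 = 682.00.
685 > 682.00 → outlier.
All remaining values lie within [-38.00, 682.00].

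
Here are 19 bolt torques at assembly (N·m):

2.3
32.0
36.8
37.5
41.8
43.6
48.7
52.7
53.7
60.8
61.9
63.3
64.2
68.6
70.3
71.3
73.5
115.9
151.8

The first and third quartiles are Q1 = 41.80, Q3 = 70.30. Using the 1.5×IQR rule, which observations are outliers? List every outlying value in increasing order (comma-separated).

IQR = Q3 − Q1 = 70.30 − 41.80 = 28.50.
Lower fence = Q1 − 1.5·IQR = 41.80 − 42.75 = -0.95.
Upper fence = Q3 + 1.5·IQR = 70.30 + 42.75 = 113.05.
115.9 > 113.05 → outlier.
151.8 > 113.05 → outlier.
All remaining values lie within [-0.95, 113.05].

115.9, 151.8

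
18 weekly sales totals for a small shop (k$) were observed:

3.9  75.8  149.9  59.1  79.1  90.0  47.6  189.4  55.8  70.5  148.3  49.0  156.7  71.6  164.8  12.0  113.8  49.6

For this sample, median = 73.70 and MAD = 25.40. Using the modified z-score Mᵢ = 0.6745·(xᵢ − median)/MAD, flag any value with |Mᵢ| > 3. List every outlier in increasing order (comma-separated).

189.4

|Mᵢ| > 3 ⇔ |xᵢ − 73.70| > 3·25.40/0.6745 = 112.97.
So outliers lie outside [-39.27, 186.67].
189.4: M = 3.07 → outlier.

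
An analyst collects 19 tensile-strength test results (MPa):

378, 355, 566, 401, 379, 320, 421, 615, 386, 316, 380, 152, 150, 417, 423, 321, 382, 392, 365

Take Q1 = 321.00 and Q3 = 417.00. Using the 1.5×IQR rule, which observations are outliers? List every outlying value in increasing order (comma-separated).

IQR = Q3 − Q1 = 417.00 − 321.00 = 96.00.
Lower fence = Q1 − 1.5·IQR = 321.00 − 144.00 = 177.00.
Upper fence = Q3 + 1.5·IQR = 417.00 + 144.00 = 561.00.
150 < 177.00 → outlier.
152 < 177.00 → outlier.
566 > 561.00 → outlier.
615 > 561.00 → outlier.
All remaining values lie within [177.00, 561.00].

150, 152, 566, 615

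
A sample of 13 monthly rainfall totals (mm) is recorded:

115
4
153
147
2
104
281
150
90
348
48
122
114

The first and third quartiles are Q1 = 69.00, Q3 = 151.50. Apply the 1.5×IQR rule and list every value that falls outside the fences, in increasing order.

281, 348

IQR = Q3 − Q1 = 151.50 − 69.00 = 82.50.
Lower fence = Q1 − 1.5·IQR = 69.00 − 123.75 = -54.75.
Upper fence = Q3 + 1.5·IQR = 151.50 + 123.75 = 275.25.
281 > 275.25 → outlier.
348 > 275.25 → outlier.
All remaining values lie within [-54.75, 275.25].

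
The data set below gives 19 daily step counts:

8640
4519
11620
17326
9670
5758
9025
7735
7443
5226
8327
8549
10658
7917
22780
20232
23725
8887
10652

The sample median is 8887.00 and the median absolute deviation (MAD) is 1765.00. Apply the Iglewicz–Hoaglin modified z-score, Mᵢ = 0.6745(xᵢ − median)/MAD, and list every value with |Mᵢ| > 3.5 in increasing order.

20232, 22780, 23725

|Mᵢ| > 3.5 ⇔ |xᵢ − 8887.00| > 3.5·1765.00/0.6745 = 9158.64.
So outliers lie outside [-271.64, 18045.64].
20232: M = 4.34 → outlier.
22780: M = 5.31 → outlier.
23725: M = 5.67 → outlier.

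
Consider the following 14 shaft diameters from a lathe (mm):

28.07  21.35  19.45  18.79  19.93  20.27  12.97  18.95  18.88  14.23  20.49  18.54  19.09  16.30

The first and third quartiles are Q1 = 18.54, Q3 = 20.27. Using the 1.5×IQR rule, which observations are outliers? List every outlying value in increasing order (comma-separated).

IQR = Q3 − Q1 = 20.27 − 18.54 = 1.73.
Lower fence = Q1 − 1.5·IQR = 18.54 − 2.595 = 15.945.
Upper fence = Q3 + 1.5·IQR = 20.27 + 2.595 = 22.865.
12.97 < 15.945 → outlier.
14.23 < 15.945 → outlier.
28.07 > 22.865 → outlier.
All remaining values lie within [15.945, 22.865].

12.97, 14.23, 28.07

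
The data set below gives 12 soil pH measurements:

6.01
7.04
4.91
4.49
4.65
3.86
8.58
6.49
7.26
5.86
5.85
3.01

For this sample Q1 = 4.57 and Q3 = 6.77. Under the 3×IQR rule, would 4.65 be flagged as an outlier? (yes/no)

no

IQR = Q3 − Q1 = 6.77 − 4.57 = 2.20.
Lower fence = Q1 − 3·IQR = 4.57 − 6.60 = -2.03.
Upper fence = Q3 + 3·IQR = 6.77 + 6.60 = 13.37.
4.65 lies within [-2.03, 13.37].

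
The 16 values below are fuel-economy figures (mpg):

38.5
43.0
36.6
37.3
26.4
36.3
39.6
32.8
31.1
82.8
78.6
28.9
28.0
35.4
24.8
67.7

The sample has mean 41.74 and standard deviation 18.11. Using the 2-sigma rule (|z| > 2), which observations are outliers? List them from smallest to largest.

Cutoffs at x̄ ± 2s: 41.74 ± 2·18.11 = [5.52, 77.96].
78.6: z = 2.04, |z| > 2 → outlier.
82.8: z = 2.27, |z| > 2 → outlier.
Every other value lies within [5.52, 77.96].

78.6, 82.8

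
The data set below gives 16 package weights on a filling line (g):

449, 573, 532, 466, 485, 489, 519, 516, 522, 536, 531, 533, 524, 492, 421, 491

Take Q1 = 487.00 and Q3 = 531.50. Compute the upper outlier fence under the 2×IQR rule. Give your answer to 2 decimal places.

620.50

IQR = Q3 − Q1 = 531.50 − 487.00 = 44.50.
Lower fence = Q1 − 2·IQR = 487.00 − 89.00 = 398.00.
Upper fence = Q3 + 2·IQR = 531.50 + 89.00 = 620.50.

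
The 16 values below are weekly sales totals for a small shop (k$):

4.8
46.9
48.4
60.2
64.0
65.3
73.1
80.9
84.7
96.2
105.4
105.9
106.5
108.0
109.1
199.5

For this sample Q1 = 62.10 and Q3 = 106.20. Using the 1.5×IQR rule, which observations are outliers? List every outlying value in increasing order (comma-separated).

IQR = Q3 − Q1 = 106.20 − 62.10 = 44.10.
Lower fence = Q1 − 1.5·IQR = 62.10 − 66.15 = -4.05.
Upper fence = Q3 + 1.5·IQR = 106.20 + 66.15 = 172.35.
199.5 > 172.35 → outlier.
All remaining values lie within [-4.05, 172.35].

199.5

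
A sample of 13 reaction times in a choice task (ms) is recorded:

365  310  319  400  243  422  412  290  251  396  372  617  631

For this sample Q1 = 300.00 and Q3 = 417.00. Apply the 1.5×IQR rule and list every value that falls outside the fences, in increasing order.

IQR = Q3 − Q1 = 417.00 − 300.00 = 117.00.
Lower fence = Q1 − 1.5·IQR = 300.00 − 175.50 = 124.50.
Upper fence = Q3 + 1.5·IQR = 417.00 + 175.50 = 592.50.
617 > 592.50 → outlier.
631 > 592.50 → outlier.
All remaining values lie within [124.50, 592.50].

617, 631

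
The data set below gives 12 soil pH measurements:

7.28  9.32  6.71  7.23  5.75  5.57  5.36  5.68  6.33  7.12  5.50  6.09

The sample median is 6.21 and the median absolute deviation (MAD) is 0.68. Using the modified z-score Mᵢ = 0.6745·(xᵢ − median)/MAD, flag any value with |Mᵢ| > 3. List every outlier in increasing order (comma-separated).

|Mᵢ| > 3 ⇔ |xᵢ − 6.21| > 3·0.68/0.6745 = 3.02.
So outliers lie outside [3.19, 9.23].
9.32: M = 3.08 → outlier.

9.32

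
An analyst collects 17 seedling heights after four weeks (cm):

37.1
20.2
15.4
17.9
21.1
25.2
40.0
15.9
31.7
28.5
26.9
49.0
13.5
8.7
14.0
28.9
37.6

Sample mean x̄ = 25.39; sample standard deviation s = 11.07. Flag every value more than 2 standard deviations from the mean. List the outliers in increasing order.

49.0

Cutoffs at x̄ ± 2s: 25.39 ± 2·11.07 = [3.25, 47.53].
49.0: z = 2.13, |z| > 2 → outlier.
Every other value lies within [3.25, 47.53].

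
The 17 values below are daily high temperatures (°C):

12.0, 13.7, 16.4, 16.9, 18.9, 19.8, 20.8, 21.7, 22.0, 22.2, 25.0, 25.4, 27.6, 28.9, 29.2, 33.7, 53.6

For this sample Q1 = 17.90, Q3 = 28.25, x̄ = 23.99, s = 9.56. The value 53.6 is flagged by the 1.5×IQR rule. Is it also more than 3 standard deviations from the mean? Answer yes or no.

yes

z = (53.6 − 23.99) / 9.56 = 3.10.
|z| = 3.10 > 3.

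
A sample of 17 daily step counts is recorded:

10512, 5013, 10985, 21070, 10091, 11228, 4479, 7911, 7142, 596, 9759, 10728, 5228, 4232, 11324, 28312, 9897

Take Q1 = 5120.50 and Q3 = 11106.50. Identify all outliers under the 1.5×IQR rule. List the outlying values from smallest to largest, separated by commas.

IQR = Q3 − Q1 = 11106.50 − 5120.50 = 5986.00.
Lower fence = Q1 − 1.5·IQR = 5120.50 − 8979.00 = -3858.50.
Upper fence = Q3 + 1.5·IQR = 11106.50 + 8979.00 = 20085.50.
21070 > 20085.50 → outlier.
28312 > 20085.50 → outlier.
All remaining values lie within [-3858.50, 20085.50].

21070, 28312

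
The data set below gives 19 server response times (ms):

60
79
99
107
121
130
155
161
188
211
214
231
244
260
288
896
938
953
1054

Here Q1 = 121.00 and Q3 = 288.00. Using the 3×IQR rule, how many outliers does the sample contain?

IQR = 167.00; fences at 121.00 − 501.00 = -380.00 and 288.00 + 501.00 = 789.00.
Outside the cutoffs: 896, 938, 953, 1054.

4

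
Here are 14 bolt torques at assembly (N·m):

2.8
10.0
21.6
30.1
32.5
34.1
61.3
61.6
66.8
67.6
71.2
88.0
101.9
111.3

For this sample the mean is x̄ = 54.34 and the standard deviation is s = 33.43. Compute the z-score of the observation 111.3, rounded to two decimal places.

z = (111.3 − 54.34) / 33.43 = 1.70.

1.70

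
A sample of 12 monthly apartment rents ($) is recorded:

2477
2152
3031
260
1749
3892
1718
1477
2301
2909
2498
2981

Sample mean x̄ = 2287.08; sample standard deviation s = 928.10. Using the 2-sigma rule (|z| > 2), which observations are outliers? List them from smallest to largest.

Cutoffs at x̄ ± 2s: 2287.08 ± 2·928.10 = [430.88, 4143.28].
260: z = -2.18, |z| > 2 → outlier.
Every other value lies within [430.88, 4143.28].

260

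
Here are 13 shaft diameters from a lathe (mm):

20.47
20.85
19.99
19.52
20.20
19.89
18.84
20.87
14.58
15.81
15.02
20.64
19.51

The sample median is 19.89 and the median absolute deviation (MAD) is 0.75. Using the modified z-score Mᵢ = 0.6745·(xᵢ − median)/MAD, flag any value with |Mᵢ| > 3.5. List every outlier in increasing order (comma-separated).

14.58, 15.02, 15.81

|Mᵢ| > 3.5 ⇔ |xᵢ − 19.89| > 3.5·0.75/0.6745 = 3.89.
So outliers lie outside [16.00, 23.78].
14.58: M = -4.78 → outlier.
15.02: M = -4.38 → outlier.
15.81: M = -3.67 → outlier.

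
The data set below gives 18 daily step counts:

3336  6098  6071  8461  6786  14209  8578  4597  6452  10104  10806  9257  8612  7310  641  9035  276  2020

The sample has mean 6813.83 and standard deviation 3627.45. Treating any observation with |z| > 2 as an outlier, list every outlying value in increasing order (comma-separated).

14209

Cutoffs at x̄ ± 2s: 6813.83 ± 2·3627.45 = [-441.07, 14068.73].
14209: z = 2.04, |z| > 2 → outlier.
Every other value lies within [-441.07, 14068.73].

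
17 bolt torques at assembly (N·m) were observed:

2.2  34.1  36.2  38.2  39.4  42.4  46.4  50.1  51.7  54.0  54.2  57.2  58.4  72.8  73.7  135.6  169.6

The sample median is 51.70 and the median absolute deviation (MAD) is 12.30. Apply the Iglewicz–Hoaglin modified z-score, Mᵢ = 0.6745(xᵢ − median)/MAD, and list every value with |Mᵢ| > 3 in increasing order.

|Mᵢ| > 3 ⇔ |xᵢ − 51.70| > 3·12.30/0.6745 = 54.71.
So outliers lie outside [-3.01, 106.41].
135.6: M = 4.60 → outlier.
169.6: M = 6.47 → outlier.

135.6, 169.6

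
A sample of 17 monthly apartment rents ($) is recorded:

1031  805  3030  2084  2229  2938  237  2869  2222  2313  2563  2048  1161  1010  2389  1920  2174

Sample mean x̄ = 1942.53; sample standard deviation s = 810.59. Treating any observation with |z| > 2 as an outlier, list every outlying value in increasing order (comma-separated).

Cutoffs at x̄ ± 2s: 1942.53 ± 2·810.59 = [321.35, 3563.71].
237: z = -2.10, |z| > 2 → outlier.
Every other value lies within [321.35, 3563.71].

237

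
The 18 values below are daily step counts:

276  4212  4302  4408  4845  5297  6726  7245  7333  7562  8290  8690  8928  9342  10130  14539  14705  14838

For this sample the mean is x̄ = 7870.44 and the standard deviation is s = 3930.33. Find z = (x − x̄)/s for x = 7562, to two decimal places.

-0.08

z = (7562 − 7870.44) / 3930.33 = -0.08.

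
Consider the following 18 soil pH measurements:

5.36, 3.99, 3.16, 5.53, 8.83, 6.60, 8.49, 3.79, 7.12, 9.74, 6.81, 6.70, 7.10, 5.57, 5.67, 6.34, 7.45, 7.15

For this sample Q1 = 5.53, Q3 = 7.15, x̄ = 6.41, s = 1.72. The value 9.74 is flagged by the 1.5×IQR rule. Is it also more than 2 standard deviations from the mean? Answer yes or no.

no

z = (9.74 − 6.41) / 1.72 = 1.94.
|z| = 1.94 ≤ 2.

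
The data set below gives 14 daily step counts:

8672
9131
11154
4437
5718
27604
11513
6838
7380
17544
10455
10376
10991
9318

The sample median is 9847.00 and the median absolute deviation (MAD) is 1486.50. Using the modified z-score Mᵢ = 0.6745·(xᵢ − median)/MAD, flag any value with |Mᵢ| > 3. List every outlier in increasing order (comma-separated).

|Mᵢ| > 3 ⇔ |xᵢ − 9847.00| > 3·1486.50/0.6745 = 6611.56.
So outliers lie outside [3235.44, 16458.56].
17544: M = 3.49 → outlier.
27604: M = 8.06 → outlier.

17544, 27604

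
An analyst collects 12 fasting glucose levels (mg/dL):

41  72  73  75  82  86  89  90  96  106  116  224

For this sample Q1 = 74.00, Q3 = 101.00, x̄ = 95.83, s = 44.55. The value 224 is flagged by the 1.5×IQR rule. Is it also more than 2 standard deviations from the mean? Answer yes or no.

yes

z = (224 − 95.83) / 44.55 = 2.88.
|z| = 2.88 > 2.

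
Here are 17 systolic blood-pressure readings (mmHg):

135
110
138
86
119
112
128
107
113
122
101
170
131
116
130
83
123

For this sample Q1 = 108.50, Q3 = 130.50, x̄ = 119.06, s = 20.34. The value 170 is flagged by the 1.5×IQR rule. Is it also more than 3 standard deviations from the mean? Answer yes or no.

z = (170 − 119.06) / 20.34 = 2.50.
|z| = 2.50 ≤ 3.

no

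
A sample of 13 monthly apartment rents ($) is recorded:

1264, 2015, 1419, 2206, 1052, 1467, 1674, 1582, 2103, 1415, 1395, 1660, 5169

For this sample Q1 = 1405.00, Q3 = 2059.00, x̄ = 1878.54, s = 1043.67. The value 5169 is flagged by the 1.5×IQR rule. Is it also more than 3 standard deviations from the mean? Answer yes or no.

z = (5169 − 1878.54) / 1043.67 = 3.15.
|z| = 3.15 > 3.

yes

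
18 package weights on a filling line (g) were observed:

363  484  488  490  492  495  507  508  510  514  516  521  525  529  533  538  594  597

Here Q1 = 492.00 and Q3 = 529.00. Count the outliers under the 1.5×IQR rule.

IQR = 37.00; fences at 492.00 − 55.50 = 436.50 and 529.00 + 55.50 = 584.50.
Outside the cutoffs: 363, 594, 597.

3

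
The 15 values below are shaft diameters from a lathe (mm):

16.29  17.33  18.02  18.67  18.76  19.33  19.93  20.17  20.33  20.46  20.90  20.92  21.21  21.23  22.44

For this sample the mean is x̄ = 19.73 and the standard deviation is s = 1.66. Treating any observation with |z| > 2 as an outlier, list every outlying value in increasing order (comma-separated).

16.29

Cutoffs at x̄ ± 2s: 19.73 ± 2·1.66 = [16.41, 23.05].
16.29: z = -2.07, |z| > 2 → outlier.
Every other value lies within [16.41, 23.05].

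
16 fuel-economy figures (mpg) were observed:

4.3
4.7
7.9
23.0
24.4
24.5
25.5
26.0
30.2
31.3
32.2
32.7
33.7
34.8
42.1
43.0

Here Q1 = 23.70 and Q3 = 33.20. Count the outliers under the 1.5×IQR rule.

3

IQR = 9.50; fences at 23.70 − 14.25 = 9.45 and 33.20 + 14.25 = 47.45.
Outside the cutoffs: 4.3, 4.7, 7.9.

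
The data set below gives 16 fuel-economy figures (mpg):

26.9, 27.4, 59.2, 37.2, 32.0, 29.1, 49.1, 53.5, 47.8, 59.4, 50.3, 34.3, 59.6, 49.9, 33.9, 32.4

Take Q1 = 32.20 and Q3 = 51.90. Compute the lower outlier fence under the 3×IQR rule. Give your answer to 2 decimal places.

-26.90

IQR = Q3 − Q1 = 51.90 − 32.20 = 19.70.
Lower fence = Q1 − 3·IQR = 32.20 − 59.10 = -26.90.
Upper fence = Q3 + 3·IQR = 51.90 + 59.10 = 111.00.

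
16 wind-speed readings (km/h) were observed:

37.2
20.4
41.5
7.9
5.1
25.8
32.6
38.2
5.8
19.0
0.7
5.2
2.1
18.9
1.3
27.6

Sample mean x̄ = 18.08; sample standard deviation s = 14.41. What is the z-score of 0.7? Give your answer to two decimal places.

z = (0.7 − 18.08) / 14.41 = -1.21.

-1.21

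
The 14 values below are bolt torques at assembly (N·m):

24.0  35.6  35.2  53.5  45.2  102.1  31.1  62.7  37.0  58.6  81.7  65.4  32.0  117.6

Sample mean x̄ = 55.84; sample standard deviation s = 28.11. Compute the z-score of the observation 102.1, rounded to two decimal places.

z = (102.1 − 55.84) / 28.11 = 1.65.

1.65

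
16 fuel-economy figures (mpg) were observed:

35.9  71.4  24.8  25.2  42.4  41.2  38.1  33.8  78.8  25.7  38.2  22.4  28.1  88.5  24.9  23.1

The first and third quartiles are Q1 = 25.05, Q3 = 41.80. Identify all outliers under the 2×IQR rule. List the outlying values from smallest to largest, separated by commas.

IQR = Q3 − Q1 = 41.80 − 25.05 = 16.75.
Lower fence = Q1 − 2·IQR = 25.05 − 33.50 = -8.45.
Upper fence = Q3 + 2·IQR = 41.80 + 33.50 = 75.30.
78.8 > 75.30 → outlier.
88.5 > 75.30 → outlier.
All remaining values lie within [-8.45, 75.30].

78.8, 88.5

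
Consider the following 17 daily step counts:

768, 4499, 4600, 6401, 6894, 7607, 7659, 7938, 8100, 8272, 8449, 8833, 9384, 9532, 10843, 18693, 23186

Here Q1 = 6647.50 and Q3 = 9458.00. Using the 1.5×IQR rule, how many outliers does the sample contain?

3

IQR = 2810.50; fences at 6647.50 − 4215.75 = 2431.75 and 9458.00 + 4215.75 = 13673.75.
Outside the cutoffs: 768, 18693, 23186.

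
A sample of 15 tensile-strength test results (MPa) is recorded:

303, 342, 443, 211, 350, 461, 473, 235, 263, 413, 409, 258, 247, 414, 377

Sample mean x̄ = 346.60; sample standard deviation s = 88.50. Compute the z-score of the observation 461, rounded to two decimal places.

z = (461 − 346.60) / 88.50 = 1.29.

1.29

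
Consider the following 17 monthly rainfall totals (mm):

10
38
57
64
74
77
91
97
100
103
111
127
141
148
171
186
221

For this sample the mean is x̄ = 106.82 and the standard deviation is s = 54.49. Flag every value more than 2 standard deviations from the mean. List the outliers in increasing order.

Cutoffs at x̄ ± 2s: 106.82 ± 2·54.49 = [-2.16, 215.80].
221: z = 2.10, |z| > 2 → outlier.
Every other value lies within [-2.16, 215.80].

221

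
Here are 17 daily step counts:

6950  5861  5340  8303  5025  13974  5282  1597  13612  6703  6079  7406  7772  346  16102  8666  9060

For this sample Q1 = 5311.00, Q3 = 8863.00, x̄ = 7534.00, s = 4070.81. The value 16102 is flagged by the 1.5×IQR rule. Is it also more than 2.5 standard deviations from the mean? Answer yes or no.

z = (16102 − 7534.00) / 4070.81 = 2.10.
|z| = 2.10 ≤ 2.5.

no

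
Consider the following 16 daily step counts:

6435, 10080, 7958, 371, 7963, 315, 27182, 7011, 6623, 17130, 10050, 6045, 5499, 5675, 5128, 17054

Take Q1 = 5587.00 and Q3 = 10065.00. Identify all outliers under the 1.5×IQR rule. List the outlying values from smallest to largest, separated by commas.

17054, 17130, 27182

IQR = Q3 − Q1 = 10065.00 − 5587.00 = 4478.00.
Lower fence = Q1 − 1.5·IQR = 5587.00 − 6717.00 = -1130.00.
Upper fence = Q3 + 1.5·IQR = 10065.00 + 6717.00 = 16782.00.
17054 > 16782.00 → outlier.
17130 > 16782.00 → outlier.
27182 > 16782.00 → outlier.
All remaining values lie within [-1130.00, 16782.00].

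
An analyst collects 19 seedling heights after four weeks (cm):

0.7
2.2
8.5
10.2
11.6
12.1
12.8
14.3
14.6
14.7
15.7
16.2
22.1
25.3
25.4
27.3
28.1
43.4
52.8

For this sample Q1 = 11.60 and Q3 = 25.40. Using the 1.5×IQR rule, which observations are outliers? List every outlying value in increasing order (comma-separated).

IQR = Q3 − Q1 = 25.40 − 11.60 = 13.80.
Lower fence = Q1 − 1.5·IQR = 11.60 − 20.70 = -9.10.
Upper fence = Q3 + 1.5·IQR = 25.40 + 20.70 = 46.10.
52.8 > 46.10 → outlier.
All remaining values lie within [-9.10, 46.10].

52.8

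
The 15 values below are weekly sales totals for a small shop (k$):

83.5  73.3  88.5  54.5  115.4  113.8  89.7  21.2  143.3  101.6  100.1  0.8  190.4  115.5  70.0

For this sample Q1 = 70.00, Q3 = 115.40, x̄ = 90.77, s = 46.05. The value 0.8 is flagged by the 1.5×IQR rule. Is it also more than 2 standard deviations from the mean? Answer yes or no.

z = (0.8 − 90.77) / 46.05 = -1.95.
|z| = 1.95 ≤ 2.

no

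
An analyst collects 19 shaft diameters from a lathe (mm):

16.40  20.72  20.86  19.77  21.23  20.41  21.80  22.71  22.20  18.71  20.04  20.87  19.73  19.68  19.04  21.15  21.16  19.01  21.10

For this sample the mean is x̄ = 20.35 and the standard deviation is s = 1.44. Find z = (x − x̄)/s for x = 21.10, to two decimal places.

0.52

z = (21.10 − 20.35) / 1.44 = 0.52.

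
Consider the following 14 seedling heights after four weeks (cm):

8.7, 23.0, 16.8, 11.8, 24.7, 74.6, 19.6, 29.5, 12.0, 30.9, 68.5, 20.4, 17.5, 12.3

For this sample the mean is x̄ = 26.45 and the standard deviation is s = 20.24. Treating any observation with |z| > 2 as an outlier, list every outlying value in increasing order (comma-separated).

Cutoffs at x̄ ± 2s: 26.45 ± 2·20.24 = [-14.03, 66.93].
68.5: z = 2.08, |z| > 2 → outlier.
74.6: z = 2.38, |z| > 2 → outlier.
Every other value lies within [-14.03, 66.93].

68.5, 74.6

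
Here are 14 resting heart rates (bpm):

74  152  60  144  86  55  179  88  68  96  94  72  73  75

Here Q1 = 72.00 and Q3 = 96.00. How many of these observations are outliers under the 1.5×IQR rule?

3

IQR = 24.00; fences at 72.00 − 36.00 = 36.00 and 96.00 + 36.00 = 132.00.
Outside the cutoffs: 144, 152, 179.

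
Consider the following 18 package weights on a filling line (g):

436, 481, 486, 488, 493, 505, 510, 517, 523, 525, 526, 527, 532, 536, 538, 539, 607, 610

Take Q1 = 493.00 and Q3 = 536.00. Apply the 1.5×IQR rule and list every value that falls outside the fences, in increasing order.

IQR = Q3 − Q1 = 536.00 − 493.00 = 43.00.
Lower fence = Q1 − 1.5·IQR = 493.00 − 64.50 = 428.50.
Upper fence = Q3 + 1.5·IQR = 536.00 + 64.50 = 600.50.
607 > 600.50 → outlier.
610 > 600.50 → outlier.
All remaining values lie within [428.50, 600.50].

607, 610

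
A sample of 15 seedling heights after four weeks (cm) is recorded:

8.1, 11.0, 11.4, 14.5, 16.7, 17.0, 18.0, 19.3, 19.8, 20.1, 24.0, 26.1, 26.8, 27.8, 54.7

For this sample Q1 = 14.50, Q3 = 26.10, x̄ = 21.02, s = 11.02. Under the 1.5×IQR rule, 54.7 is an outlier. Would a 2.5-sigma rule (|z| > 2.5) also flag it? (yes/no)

z = (54.7 − 21.02) / 11.02 = 3.06.
|z| = 3.06 > 2.5.

yes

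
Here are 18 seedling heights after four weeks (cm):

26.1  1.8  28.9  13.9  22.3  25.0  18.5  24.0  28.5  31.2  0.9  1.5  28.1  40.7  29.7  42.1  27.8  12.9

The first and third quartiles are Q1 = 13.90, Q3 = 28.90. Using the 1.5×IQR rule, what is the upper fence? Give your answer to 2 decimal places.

IQR = Q3 − Q1 = 28.90 − 13.90 = 15.00.
Lower fence = Q1 − 1.5·IQR = 13.90 − 22.50 = -8.60.
Upper fence = Q3 + 1.5·IQR = 28.90 + 22.50 = 51.40.

51.40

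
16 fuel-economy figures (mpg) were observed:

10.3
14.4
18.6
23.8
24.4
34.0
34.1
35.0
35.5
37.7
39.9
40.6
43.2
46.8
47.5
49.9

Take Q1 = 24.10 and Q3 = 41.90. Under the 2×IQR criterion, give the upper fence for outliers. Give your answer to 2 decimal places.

IQR = Q3 − Q1 = 41.90 − 24.10 = 17.80.
Lower fence = Q1 − 2·IQR = 24.10 − 35.60 = -11.50.
Upper fence = Q3 + 2·IQR = 41.90 + 35.60 = 77.50.

77.50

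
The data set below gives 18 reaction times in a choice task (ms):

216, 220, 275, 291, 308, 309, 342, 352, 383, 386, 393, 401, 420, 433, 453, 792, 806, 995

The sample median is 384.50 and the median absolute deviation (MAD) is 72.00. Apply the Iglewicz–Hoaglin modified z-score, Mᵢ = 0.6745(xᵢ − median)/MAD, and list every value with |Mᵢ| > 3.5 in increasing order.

|Mᵢ| > 3.5 ⇔ |xᵢ − 384.50| > 3.5·72.00/0.6745 = 373.61.
So outliers lie outside [10.89, 758.11].
792: M = 3.82 → outlier.
806: M = 3.95 → outlier.
995: M = 5.72 → outlier.

792, 806, 995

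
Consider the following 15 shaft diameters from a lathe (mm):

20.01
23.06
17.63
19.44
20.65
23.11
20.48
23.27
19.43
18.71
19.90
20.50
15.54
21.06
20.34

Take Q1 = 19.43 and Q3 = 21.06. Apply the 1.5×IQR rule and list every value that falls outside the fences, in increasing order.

IQR = Q3 − Q1 = 21.06 − 19.43 = 1.63.
Lower fence = Q1 − 1.5·IQR = 19.43 − 2.445 = 16.985.
Upper fence = Q3 + 1.5·IQR = 21.06 + 2.445 = 23.505.
15.54 < 16.985 → outlier.
All remaining values lie within [16.985, 23.505].

15.54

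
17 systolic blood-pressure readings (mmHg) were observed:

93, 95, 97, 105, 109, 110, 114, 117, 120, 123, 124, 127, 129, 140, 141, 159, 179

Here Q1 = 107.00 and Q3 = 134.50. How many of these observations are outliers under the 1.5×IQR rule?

IQR = 27.50; fences at 107.00 − 41.25 = 65.75 and 134.50 + 41.25 = 175.75.
Outside the cutoffs: 179.

1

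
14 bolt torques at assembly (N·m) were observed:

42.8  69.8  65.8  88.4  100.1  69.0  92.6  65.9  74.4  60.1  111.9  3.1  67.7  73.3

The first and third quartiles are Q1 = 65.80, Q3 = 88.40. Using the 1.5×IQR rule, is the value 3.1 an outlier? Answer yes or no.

IQR = Q3 − Q1 = 88.40 − 65.80 = 22.60.
Lower fence = Q1 − 1.5·IQR = 65.80 − 33.90 = 31.90.
Upper fence = Q3 + 1.5·IQR = 88.40 + 33.90 = 122.30.
3.1 lies below the lower fence.

yes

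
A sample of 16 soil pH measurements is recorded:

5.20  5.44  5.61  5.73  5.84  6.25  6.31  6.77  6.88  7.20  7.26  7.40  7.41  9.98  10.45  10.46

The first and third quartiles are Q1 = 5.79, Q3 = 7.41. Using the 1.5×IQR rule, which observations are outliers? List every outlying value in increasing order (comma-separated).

IQR = Q3 − Q1 = 7.41 − 5.79 = 1.62.
Lower fence = Q1 − 1.5·IQR = 5.79 − 2.43 = 3.36.
Upper fence = Q3 + 1.5·IQR = 7.41 + 2.43 = 9.84.
9.98 > 9.84 → outlier.
10.45 > 9.84 → outlier.
10.46 > 9.84 → outlier.
All remaining values lie within [3.36, 9.84].

9.98, 10.45, 10.46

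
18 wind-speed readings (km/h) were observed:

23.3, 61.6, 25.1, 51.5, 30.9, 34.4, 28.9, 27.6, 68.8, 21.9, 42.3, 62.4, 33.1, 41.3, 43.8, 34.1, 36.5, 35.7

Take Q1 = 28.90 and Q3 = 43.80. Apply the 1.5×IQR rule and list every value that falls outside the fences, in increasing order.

68.8

IQR = Q3 − Q1 = 43.80 − 28.90 = 14.90.
Lower fence = Q1 − 1.5·IQR = 28.90 − 22.35 = 6.55.
Upper fence = Q3 + 1.5·IQR = 43.80 + 22.35 = 66.15.
68.8 > 66.15 → outlier.
All remaining values lie within [6.55, 66.15].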